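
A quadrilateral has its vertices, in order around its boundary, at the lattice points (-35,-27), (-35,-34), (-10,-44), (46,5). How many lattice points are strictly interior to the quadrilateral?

The shoelace formula gives twice the area as |[(-35)·(-34) − (-35)·(-27)] + [(-35)·(-44) − (-10)·(-34)] + [(-10)·5 − 46·(-44)] + [46·(-27) − (-35)·5]| = 2352, so the area is 1176.
Along each edge there are gcd(|Δx|,|Δy|)+1 lattice points, so counting each shared vertex once the boundary has gcd(0,7) + gcd(25,10) + gcd(56,49) + gcd(81,32) = 7+5+7+1 = 20.
By Pick's theorem A = I + B/2 − 1, so I = 1176 − 20/2 + 1 = 1167.

1167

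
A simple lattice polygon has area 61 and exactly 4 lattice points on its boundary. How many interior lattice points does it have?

60

From Pick's theorem, I = A − B/2 + 1 = 61 − 4/2 + 1 = 60.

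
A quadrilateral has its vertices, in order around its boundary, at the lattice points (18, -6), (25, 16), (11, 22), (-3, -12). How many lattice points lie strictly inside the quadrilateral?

487

Using the shoelace formula, 2A = |(18·16 − 25·(-6)) + (25·22 − 11·16) + (11·(-12) − (-3)·22) + ((-3)·(-6) − 18·(-12))| = 980, so the area is 490.
The number of boundary lattice points is Σ gcd(|Δx|,|Δy|) = gcd(7,22) + gcd(14,6) + gcd(14,34) + gcd(21,6) = 1+2+2+3 = 8.
Pick's theorem gives I = A − B/2 + 1 = 490 − 8/2 + 1 = 487.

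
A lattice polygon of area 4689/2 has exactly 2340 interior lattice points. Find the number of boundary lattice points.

11

Pick's theorem gives A = I + B/2 − 1, so B = 2(A − I + 1) = 2(4689/2 − 2340 + 1) = 11.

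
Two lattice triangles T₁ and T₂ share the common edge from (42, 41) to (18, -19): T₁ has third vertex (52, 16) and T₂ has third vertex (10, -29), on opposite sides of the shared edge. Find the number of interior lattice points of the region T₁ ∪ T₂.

The union is the simple quadrilateral with vertices (42, 41), (52, 16), (18, -19), (10, -29) in order.
The shoelace formula gives twice the area as |[42·16 − 52·41] + [52·(-19) − 18·16] + [18·(-29) − 10·(-19)] + [10·41 − 42·(-29)]| = 1440, so the area is 720.
Summing gcd(|Δx|,|Δy|) over the edges gives the boundary count: gcd(10,25) + gcd(34,35) + gcd(8,10) + gcd(32,70) = 5+1+2+2 = 10.
By Pick's theorem I = A − B/2 + 1 = 720 − 10/2 + 1 = 716.

716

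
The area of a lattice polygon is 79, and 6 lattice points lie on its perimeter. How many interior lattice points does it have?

From Pick's theorem, I = A − B/2 + 1 = 79 − 6/2 + 1 = 77.

77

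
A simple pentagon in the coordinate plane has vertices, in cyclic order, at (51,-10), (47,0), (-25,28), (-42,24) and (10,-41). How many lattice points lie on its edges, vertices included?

Along each edge there are gcd(|Δx|,|Δy|)+1 lattice points, so counting each shared vertex once the boundary has gcd(4,10) + gcd(72,28) + gcd(17,4) + gcd(52,65) + gcd(41,31) = 2+4+1+13+1 = 21.

21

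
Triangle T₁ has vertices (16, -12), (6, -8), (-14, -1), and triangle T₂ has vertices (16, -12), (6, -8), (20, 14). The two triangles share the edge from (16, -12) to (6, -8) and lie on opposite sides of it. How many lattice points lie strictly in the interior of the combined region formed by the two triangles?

141

The union is the simple quadrilateral with vertices (16, -12), (-14, -1), (6, -8), (20, 14) in order.
By the shoelace formula, twice the signed area is |(16·(-1) − (-14)·(-12)) + ((-14)·(-8) − 6·(-1)) + (6·14 − 20·(-8)) + (20·(-12) − 16·14)| = 286, so the area is 143.
Summing gcd(|Δx|,|Δy|) over the edges gives the boundary count: gcd(30,11) + gcd(20,7) + gcd(14,22) + gcd(4,26) = 1+1+2+2 = 6.
By Pick's theorem I = A − B/2 + 1 = 143 − 6/2 + 1 = 141.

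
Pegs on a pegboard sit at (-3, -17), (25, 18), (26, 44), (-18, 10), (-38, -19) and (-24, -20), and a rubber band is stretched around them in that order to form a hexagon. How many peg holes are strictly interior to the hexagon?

1708

By the shoelace formula, twice the signed area is |((-3)·18 − 25·(-17)) + (25·44 − 26·18) + (26·10 − (-18)·44) + ((-18)·(-19) − (-38)·10) + ((-38)·(-20) − (-24)·(-19)) + ((-24)·(-17) − (-3)·(-20))| = 3429, so the area is 1714.5.
Along each edge there are gcd(|Δx|,|Δy|)+1 lattice points, so counting each shared vertex once the boundary has gcd(28,35) + gcd(1,26) + gcd(44,34) + gcd(20,29) + gcd(14,1) + gcd(21,3) = 7+1+2+1+1+3 = 15.
By Pick's theorem A = I + B/2 − 1, so I = 1714.5 − 15/2 + 1 = 1708.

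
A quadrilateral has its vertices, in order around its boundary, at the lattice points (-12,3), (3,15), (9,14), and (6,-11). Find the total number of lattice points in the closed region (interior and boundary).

The shoelace formula gives twice the area as |((-12)·15 − 3·3) + (3·14 − 9·15) + (9·(-11) − 6·14) + (6·3 − (-12)·(-11))| = 579, so the area is 289.5.
The number of boundary lattice points is Σ gcd(|Δx|,|Δy|) = gcd(15,12) + gcd(6,1) + gcd(3,25) + gcd(18,14) = 3+1+1+2 = 7.
Pick's theorem gives I = A − B/2 + 1 = 289.5 − 7/2 + 1 = 287, so the closed region contains I + B = 287 + 7 = 294 lattice points.

294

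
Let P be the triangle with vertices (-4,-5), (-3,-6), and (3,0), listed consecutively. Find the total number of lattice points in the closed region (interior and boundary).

11

The shoelace formula gives twice the area as |((-4)·(-6) − (-3)·(-5)) + ((-3)·0 − 3·(-6)) + (3·(-5) − (-4)·0)| = 12, so the area is 6.
The number of boundary lattice points is Σ gcd(|Δx|,|Δy|) = gcd(1,1) + gcd(6,6) + gcd(7,5) = 1+6+1 = 8.
Pick's theorem gives I = A − B/2 + 1 = 6 − 8/2 + 1 = 3, so the closed region contains I + B = 3 + 8 = 11 lattice points.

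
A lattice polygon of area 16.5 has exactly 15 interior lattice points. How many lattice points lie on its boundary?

Pick's theorem gives A = I + B/2 − 1, so B = 2(A − I + 1) = 2(16.5 − 15 + 1) = 5.

5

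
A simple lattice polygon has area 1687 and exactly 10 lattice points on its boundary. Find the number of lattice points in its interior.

Pick's theorem A = I + B/2 − 1 rearranges to I = A − B/2 + 1 = 1687 − 10/2 + 1 = 1683.

1683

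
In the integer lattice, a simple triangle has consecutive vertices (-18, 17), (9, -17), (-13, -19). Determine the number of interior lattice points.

400

Using the shoelace formula, 2A = |[(-18)·(-17) − 9·17] + [9·(-19) − (-13)·(-17)] + [(-13)·17 − (-18)·(-19)]| = 802, so the area is 401.
Summing gcd(|Δx|,|Δy|) over the edges gives the boundary count: gcd(27,34) + gcd(22,2) + gcd(5,36) = 1+2+1 = 4.
By Pick's theorem A = I + B/2 − 1, so I = 401 − 4/2 + 1 = 400.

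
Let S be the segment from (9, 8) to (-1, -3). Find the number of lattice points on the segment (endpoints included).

2

The number of lattice points on a segment between lattice points is gcd(|Δx|,|Δy|) + 1 = gcd(10,11) + 1 = 1 + 1 = 2.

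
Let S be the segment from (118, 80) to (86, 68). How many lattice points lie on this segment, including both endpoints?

5

The number of lattice points on a segment between lattice points is gcd(|Δx|,|Δy|) + 1 = gcd(32,12) + 1 = 4 + 1 = 5.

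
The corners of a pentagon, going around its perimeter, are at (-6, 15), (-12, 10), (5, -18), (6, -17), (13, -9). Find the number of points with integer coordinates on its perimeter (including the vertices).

5

Along each edge there are gcd(|Δx|,|Δy|)+1 lattice points, so counting each shared vertex once the boundary has gcd(6,5) + gcd(17,28) + gcd(1,1) + gcd(7,8) + gcd(19,24) = 1+1+1+1+1 = 5.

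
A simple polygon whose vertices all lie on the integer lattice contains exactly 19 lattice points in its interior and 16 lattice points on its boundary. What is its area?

By Pick's theorem, A = I + B/2 − 1 = 19 + 16/2 − 1 = 26.

26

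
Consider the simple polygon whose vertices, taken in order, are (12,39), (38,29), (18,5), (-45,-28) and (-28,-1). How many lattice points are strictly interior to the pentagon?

By the shoelace formula, twice the signed area is |[12·29 − 38·39] + [38·5 − 18·29] + [18·(-28) − (-45)·5] + [(-45)·(-1) − (-28)·(-28)] + [(-28)·39 − 12·(-1)]| = 3564, so the area is 1782.
Summing gcd(|Δx|,|Δy|) over the edges gives the boundary count: gcd(26,10) + gcd(20,24) + gcd(63,33) + gcd(17,27) + gcd(40,40) = 2+4+3+1+40 = 50.
By Pick's theorem A = I + B/2 − 1, so I = 1782 − 50/2 + 1 = 1758.

1758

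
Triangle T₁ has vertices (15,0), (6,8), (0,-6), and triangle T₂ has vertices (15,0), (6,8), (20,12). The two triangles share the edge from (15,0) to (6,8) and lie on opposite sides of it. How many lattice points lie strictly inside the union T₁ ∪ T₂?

158

The union is the simple quadrilateral with vertices (15,0), (0,-6), (6,8), (20,12) in order.
Using the shoelace formula, 2A = |[15·(-6) − 0·0] + [0·8 − 6·(-6)] + [6·12 − 20·8] + [20·0 − 15·12]| = 322, so the area is 161.
Summing gcd(|Δx|,|Δy|) over the edges gives the boundary count: gcd(15,6) + gcd(6,14) + gcd(14,4) + gcd(5,12) = 3+2+2+1 = 8.
By Pick's theorem I = A − B/2 + 1 = 161 − 8/2 + 1 = 158.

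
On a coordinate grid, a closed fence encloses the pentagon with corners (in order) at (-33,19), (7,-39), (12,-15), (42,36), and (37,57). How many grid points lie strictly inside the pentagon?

Using the shoelace formula, 2A = |[(-33)·(-39) − 7·19] + [7·(-15) − 12·(-39)] + [12·36 − 42·(-15)] + [42·57 − 37·36] + [37·19 − (-33)·57]| = 6225, so the area is 3112.5.
Along each edge there are gcd(|Δx|,|Δy|)+1 lattice points, so counting each shared vertex once the boundary has gcd(40,58) + gcd(5,24) + gcd(30,51) + gcd(5,21) + gcd(70,38) = 2+1+3+1+2 = 9.
By Pick's theorem A = I + B/2 − 1, so I = 3112.5 − 9/2 + 1 = 3109.

3109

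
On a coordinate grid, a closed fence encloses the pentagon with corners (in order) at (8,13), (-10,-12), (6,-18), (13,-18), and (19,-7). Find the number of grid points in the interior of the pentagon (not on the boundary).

478

The shoelace formula gives twice the area as |[8·(-12) − (-10)·13] + [(-10)·(-18) − 6·(-12)] + [6·(-18) − 13·(-18)] + [13·(-7) − 19·(-18)] + [19·13 − 8·(-7)]| = 966, so the area is 483.
Along each edge there are gcd(|Δx|,|Δy|)+1 lattice points, so counting each shared vertex once the boundary has gcd(18,25) + gcd(16,6) + gcd(7,0) + gcd(6,11) + gcd(11,20) = 1+2+7+1+1 = 12.
By Pick's theorem A = I + B/2 − 1, so I = 483 − 12/2 + 1 = 478.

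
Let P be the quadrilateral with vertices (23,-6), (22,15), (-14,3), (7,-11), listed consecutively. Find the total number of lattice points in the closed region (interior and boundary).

Using the shoelace formula, 2A = |[23·15 − 22·(-6)] + [22·3 − (-14)·15] + [(-14)·(-11) − 7·3] + [7·(-6) − 23·(-11)]| = 1097, so the area is 1097/2.
Summing gcd(|Δx|,|Δy|) over the edges gives the boundary count: gcd(1,21) + gcd(36,12) + gcd(21,14) + gcd(16,5) = 1+12+7+1 = 21.
Pick's theorem gives I = A − B/2 + 1 = 1097/2 − 21/2 + 1 = 539, so the closed region contains I + B = 539 + 21 = 560 lattice points.

560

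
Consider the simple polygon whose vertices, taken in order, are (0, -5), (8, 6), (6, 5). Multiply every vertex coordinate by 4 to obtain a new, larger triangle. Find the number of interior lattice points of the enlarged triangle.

The shoelace formula gives twice the area as |[0·6 − 8·(-5)] + [8·5 − 6·6] + [6·(-5) − 0·5]| = 14, so the area is 7.
The number of boundary lattice points is Σ gcd(|Δx|,|Δy|) = gcd(8,11) + gcd(2,1) + gcd(6,10) = 1+1+2 = 4.
Scaling by 4 multiplies the area by 4² = 16 (so the new area is 112) and multiplies the boundary lattice-point count by 4, giving 16.
By Pick's theorem, the interior count of the dilated polygon is 112 − 16/2 + 1 = 105.

105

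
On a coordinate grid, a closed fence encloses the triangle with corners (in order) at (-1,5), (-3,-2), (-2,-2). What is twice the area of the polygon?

7

Using the shoelace formula, 2A = |((-1)·(-2) − (-3)·5) + ((-3)·(-2) − (-2)·(-2)) + ((-2)·5 − (-1)·(-2))| = 7, so the area is 3.5.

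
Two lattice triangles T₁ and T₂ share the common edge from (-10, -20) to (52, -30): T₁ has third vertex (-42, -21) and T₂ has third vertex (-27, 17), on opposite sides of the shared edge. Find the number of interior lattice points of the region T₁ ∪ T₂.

1252

The union is the simple quadrilateral with vertices (-10, -20), (-42, -21), (52, -30), (-27, 17) in order.
By the shoelace formula, twice the signed area is |[(-10)·(-21) − (-42)·(-20)] + [(-42)·(-30) − 52·(-21)] + [52·17 − (-27)·(-30)] + [(-27)·(-20) − (-10)·17]| = 2506, so the area is 1253.
Along each edge there are gcd(|Δx|,|Δy|)+1 lattice points, so counting each shared vertex once the boundary has gcd(32,1) + gcd(94,9) + gcd(79,47) + gcd(17,37) = 1+1+1+1 = 4.
By Pick's theorem I = A − B/2 + 1 = 1253 − 4/2 + 1 = 1252.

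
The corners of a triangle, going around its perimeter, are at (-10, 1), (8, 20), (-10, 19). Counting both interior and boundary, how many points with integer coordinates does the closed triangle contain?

Using the shoelace formula, 2A = |[(-10)·20 − 8·1] + [8·19 − (-10)·20] + [(-10)·1 − (-10)·19]| = 324, so the area is 162.
Summing gcd(|Δx|,|Δy|) over the edges gives the boundary count: gcd(18,19) + gcd(18,1) + gcd(0,18) = 1+1+18 = 20.
Pick's theorem gives I = A − B/2 + 1 = 162 − 20/2 + 1 = 153, so the closed region contains I + B = 153 + 20 = 173 lattice points.

173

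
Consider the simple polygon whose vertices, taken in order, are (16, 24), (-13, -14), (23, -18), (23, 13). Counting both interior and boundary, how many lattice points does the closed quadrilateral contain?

The shoelace formula gives twice the area as |[16·(-14) − (-13)·24] + [(-13)·(-18) − 23·(-14)] + [23·13 − 23·(-18)] + [23·24 − 16·13]| = 1701, so the area is 850.5.
Along each edge there are gcd(|Δx|,|Δy|)+1 lattice points, so counting each shared vertex once the boundary has gcd(29,38) + gcd(36,4) + gcd(0,31) + gcd(7,11) = 1+4+31+1 = 37.
Pick's theorem gives I = A − B/2 + 1 = 850.5 − 37/2 + 1 = 833, so the closed region contains I + B = 833 + 37 = 870 lattice points.

870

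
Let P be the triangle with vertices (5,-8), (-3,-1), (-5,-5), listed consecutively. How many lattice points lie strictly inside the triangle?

22

By the shoelace formula, twice the signed area is |(5·(-1) − (-3)·(-8)) + ((-3)·(-5) − (-5)·(-1)) + ((-5)·(-8) − 5·(-5))| = 46, so the area is 23.
The number of boundary lattice points is Σ gcd(|Δx|,|Δy|) = gcd(8,7) + gcd(2,4) + gcd(10,3) = 1+2+1 = 4.
Pick's theorem gives I = A − B/2 + 1 = 23 − 4/2 + 1 = 22.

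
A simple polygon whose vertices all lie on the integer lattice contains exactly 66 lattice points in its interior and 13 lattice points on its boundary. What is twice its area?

143

Pick's theorem states A = I + B/2 − 1, so A = 66 + 13/2 − 1 = 143/2.
Hence 2A = 143.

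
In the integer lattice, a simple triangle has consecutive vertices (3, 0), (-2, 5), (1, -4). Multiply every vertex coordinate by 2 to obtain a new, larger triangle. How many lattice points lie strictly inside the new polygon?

51

By the shoelace formula, twice the signed area is |[3·5 − (-2)·0] + [(-2)·(-4) − 1·5] + [1·0 − 3·(-4)]| = 30, so the area is 15.
Along each edge there are gcd(|Δx|,|Δy|)+1 lattice points, so counting each shared vertex once the boundary has gcd(5,5) + gcd(3,9) + gcd(2,4) = 5+3+2 = 10.
Scaling by 2 multiplies the area by 2² = 4 (so the new area is 60) and multiplies the boundary lattice-point count by 2, giving 20.
By Pick's theorem, the interior count of the dilated polygon is 60 − 20/2 + 1 = 51.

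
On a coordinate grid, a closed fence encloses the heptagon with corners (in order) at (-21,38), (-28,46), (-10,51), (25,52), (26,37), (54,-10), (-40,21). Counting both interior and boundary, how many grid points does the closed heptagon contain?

Using the shoelace formula, 2A = |((-21)·46 − (-28)·38) + ((-28)·51 − (-10)·46) + ((-10)·52 − 25·51) + (25·37 − 26·52) + (26·(-10) − 54·37) + (54·21 − (-40)·(-10)) + ((-40)·38 − (-21)·21)| = 5695, so the area is 2847.5.
Summing gcd(|Δx|,|Δy|) over the edges gives the boundary count: gcd(7,8) + gcd(18,5) + gcd(35,1) + gcd(1,15) + gcd(28,47) + gcd(94,31) + gcd(19,17) = 1+1+1+1+1+1+1 = 7.
Pick's theorem gives I = A − B/2 + 1 = 2847.5 − 7/2 + 1 = 2845, so the closed region contains I + B = 2845 + 7 = 2852 lattice points.

2852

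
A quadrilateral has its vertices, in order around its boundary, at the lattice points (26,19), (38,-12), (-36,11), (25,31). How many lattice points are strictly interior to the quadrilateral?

By the shoelace formula, twice the signed area is |[26·(-12) − 38·19] + [38·11 − (-36)·(-12)] + [(-36)·31 − 25·11] + [25·19 − 26·31]| = 2770, so the area is 1385.
The number of boundary lattice points is Σ gcd(|Δx|,|Δy|) = gcd(12,31) + gcd(74,23) + gcd(61,20) + gcd(1,12) = 1+1+1+1 = 4.
By Pick's theorem A = I + B/2 − 1, so I = 1385 − 4/2 + 1 = 1384.

1384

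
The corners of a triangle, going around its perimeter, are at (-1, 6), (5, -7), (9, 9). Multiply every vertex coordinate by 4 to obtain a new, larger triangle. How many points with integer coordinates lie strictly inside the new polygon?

The shoelace formula gives twice the area as |[(-1)·(-7) − 5·6] + [5·9 − 9·(-7)] + [9·6 − (-1)·9]| = 148, so the area is 74.
Along each edge there are gcd(|Δx|,|Δy|)+1 lattice points, so counting each shared vertex once the boundary has gcd(6,13) + gcd(4,16) + gcd(10,3) = 1+4+1 = 6.
Scaling by 4 multiplies the area by 4² = 16 (so the new area is 1184) and multiplies the boundary lattice-point count by 4, giving 24.
By Pick's theorem, the interior count of the dilated polygon is 1184 − 24/2 + 1 = 1173.

1173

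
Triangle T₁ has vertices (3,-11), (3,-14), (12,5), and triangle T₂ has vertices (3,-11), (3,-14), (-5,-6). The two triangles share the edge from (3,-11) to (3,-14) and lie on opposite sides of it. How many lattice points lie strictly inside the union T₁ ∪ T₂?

21

The union is the simple quadrilateral with vertices (3,-11), (12,5), (3,-14), (-5,-6) in order.
Using the shoelace formula, 2A = |(3·5 − 12·(-11)) + (12·(-14) − 3·5) + (3·(-6) − (-5)·(-14)) + ((-5)·(-11) − 3·(-6))| = 51, so the area is 25.5.
Along each edge there are gcd(|Δx|,|Δy|)+1 lattice points, so counting each shared vertex once the boundary has gcd(9,16) + gcd(9,19) + gcd(8,8) + gcd(8,5) = 1+1+8+1 = 11.
By Pick's theorem I = A − B/2 + 1 = 25.5 − 11/2 + 1 = 21.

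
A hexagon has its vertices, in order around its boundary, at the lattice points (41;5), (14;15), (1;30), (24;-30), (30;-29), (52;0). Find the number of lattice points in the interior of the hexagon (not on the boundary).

Using the shoelace formula, 2A = |[41·15 − 14·5] + [14·30 − 1·15] + [1·(-30) − 24·30] + [24·(-29) − 30·(-30)] + [30·0 − 52·(-29)] + [52·5 − 41·0]| = 2172, so the area is 1086.
Summing gcd(|Δx|,|Δy|) over the edges gives the boundary count: gcd(27,10) + gcd(13,15) + gcd(23,60) + gcd(6,1) + gcd(22,29) + gcd(11,5) = 1+1+1+1+1+1 = 6.
Pick's theorem gives I = A − B/2 + 1 = 1086 − 6/2 + 1 = 1084.

1084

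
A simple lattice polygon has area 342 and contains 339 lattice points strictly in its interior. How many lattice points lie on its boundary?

Pick's theorem gives A = I + B/2 − 1, so B = 2(A − I + 1) = 2(342 − 339 + 1) = 8.

8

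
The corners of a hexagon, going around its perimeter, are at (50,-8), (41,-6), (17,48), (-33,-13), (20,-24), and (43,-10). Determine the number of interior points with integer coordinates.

By the shoelace formula, twice the signed area is |[50·(-6) − 41·(-8)] + [41·48 − 17·(-6)] + [17·(-13) − (-33)·48] + [(-33)·(-24) − 20·(-13)] + [20·(-10) − 43·(-24)] + [43·(-8) − 50·(-10)]| = 5501, so the area is 5501/2.
Along each edge there are gcd(|Δx|,|Δy|)+1 lattice points, so counting each shared vertex once the boundary has gcd(9,2) + gcd(24,54) + gcd(50,61) + gcd(53,11) + gcd(23,14) + gcd(7,2) = 1+6+1+1+1+1 = 11.
By Pick's theorem A = I + B/2 − 1, so I = 5501/2 − 11/2 + 1 = 2746.

2746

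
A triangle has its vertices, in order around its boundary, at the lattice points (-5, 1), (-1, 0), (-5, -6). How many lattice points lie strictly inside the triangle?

10

Using the shoelace formula, 2A = |((-5)·0 − (-1)·1) + ((-1)·(-6) − (-5)·0) + ((-5)·1 − (-5)·(-6))| = 28, so the area is 14.
The number of boundary lattice points is Σ gcd(|Δx|,|Δy|) = gcd(4,1) + gcd(4,6) + gcd(0,7) = 1+2+7 = 10.
By Pick's theorem A = I + B/2 − 1, so I = 14 − 10/2 + 1 = 10.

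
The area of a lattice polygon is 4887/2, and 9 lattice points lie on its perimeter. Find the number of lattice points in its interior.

2440

From Pick's theorem, I = A − B/2 + 1 = 4887/2 − 9/2 + 1 = 2440.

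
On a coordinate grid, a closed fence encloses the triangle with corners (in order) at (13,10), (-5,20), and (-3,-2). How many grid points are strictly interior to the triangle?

The shoelace formula gives twice the area as |(13·20 − (-5)·10) + ((-5)·(-2) − (-3)·20) + ((-3)·10 − 13·(-2))| = 376, so the area is 188.
The number of boundary lattice points is Σ gcd(|Δx|,|Δy|) = gcd(18,10) + gcd(2,22) + gcd(16,12) = 2+2+4 = 8.
By Pick's theorem A = I + B/2 − 1, so I = 188 − 8/2 + 1 = 185.

185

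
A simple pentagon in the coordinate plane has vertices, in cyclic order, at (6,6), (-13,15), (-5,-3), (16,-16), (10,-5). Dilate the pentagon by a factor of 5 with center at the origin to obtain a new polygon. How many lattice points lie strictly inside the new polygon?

Using the shoelace formula, 2A = |[6·15 − (-13)·6] + [(-13)·(-3) − (-5)·15] + [(-5)·(-16) − 16·(-3)] + [16·(-5) − 10·(-16)] + [10·6 − 6·(-5)]| = 580, so the area is 290.
Summing gcd(|Δx|,|Δy|) over the edges gives the boundary count: gcd(19,9) + gcd(8,18) + gcd(21,13) + gcd(6,11) + gcd(4,11) = 1+2+1+1+1 = 6.
Scaling by 5 multiplies the area by 5² = 25 (so the new area is 7250) and multiplies the boundary lattice-point count by 5, giving 30.
By Pick's theorem, the interior count of the dilated polygon is 7250 − 30/2 + 1 = 7236.

7236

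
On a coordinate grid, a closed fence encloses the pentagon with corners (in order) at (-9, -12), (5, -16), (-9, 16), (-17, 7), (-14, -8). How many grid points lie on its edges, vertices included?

Along each edge there are gcd(|Δx|,|Δy|)+1 lattice points, so counting each shared vertex once the boundary has gcd(14,4) + gcd(14,32) + gcd(8,9) + gcd(3,15) + gcd(5,4) = 2+2+1+3+1 = 9.

9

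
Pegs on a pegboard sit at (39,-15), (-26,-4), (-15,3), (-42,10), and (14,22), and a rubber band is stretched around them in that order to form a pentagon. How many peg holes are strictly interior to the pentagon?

1417

Using the shoelace formula, 2A = |(39·(-4) − (-26)·(-15)) + ((-26)·3 − (-15)·(-4)) + ((-15)·10 − (-42)·3) + ((-42)·22 − 14·10) + (14·(-15) − 39·22)| = 2840, so the area is 1420.
Summing gcd(|Δx|,|Δy|) over the edges gives the boundary count: gcd(65,11) + gcd(11,7) + gcd(27,7) + gcd(56,12) + gcd(25,37) = 1+1+1+4+1 = 8.
Pick's theorem gives I = A − B/2 + 1 = 1420 − 8/2 + 1 = 1417.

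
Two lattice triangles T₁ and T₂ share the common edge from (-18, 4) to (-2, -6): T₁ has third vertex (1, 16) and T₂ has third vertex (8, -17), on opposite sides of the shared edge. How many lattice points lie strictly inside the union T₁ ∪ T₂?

228

The union is the simple quadrilateral with vertices (-18, 4), (1, 16), (-2, -6), (8, -17) in order.
Using the shoelace formula, 2A = |[(-18)·16 − 1·4] + [1·(-6) − (-2)·16] + [(-2)·(-17) − 8·(-6)] + [8·4 − (-18)·(-17)]| = 458, so the area is 229.
Along each edge there are gcd(|Δx|,|Δy|)+1 lattice points, so counting each shared vertex once the boundary has gcd(19,12) + gcd(3,22) + gcd(10,11) + gcd(26,21) = 1+1+1+1 = 4.
By Pick's theorem I = A − B/2 + 1 = 229 − 4/2 + 1 = 228.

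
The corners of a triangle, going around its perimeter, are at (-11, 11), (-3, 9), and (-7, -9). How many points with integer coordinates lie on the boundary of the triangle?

Summing gcd(|Δx|,|Δy|) over the edges gives the boundary count: gcd(8,2) + gcd(4,18) + gcd(4,20) = 2+2+4 = 8.

8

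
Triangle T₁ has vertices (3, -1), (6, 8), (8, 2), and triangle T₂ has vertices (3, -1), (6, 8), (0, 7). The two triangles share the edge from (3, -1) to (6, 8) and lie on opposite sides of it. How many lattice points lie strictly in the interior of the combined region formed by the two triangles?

The union is the simple quadrilateral with vertices (3, -1), (8, 2), (6, 8), (0, 7) in order.
By the shoelace formula, twice the signed area is |[3·2 − 8·(-1)] + [8·8 − 6·2] + [6·7 − 0·8] + [0·(-1) − 3·7]| = 87, so the area is 43.5.
Along each edge there are gcd(|Δx|,|Δy|)+1 lattice points, so counting each shared vertex once the boundary has gcd(5,3) + gcd(2,6) + gcd(6,1) + gcd(3,8) = 1+2+1+1 = 5.
By Pick's theorem I = A − B/2 + 1 = 43.5 − 5/2 + 1 = 42.

42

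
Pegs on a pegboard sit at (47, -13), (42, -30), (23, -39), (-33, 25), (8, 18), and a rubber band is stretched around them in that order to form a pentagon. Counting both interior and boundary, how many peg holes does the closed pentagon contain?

2141

The shoelace formula gives twice the area as |(47·(-30) − 42·(-13)) + (42·(-39) − 23·(-30)) + (23·25 − (-33)·(-39)) + ((-33)·18 − 8·25) + (8·(-13) − 47·18)| = 4268, so the area is 2134.
Along each edge there are gcd(|Δx|,|Δy|)+1 lattice points, so counting each shared vertex once the boundary has gcd(5,17) + gcd(19,9) + gcd(56,64) + gcd(41,7) + gcd(39,31) = 1+1+8+1+1 = 12.
Pick's theorem gives I = A − B/2 + 1 = 2134 − 12/2 + 1 = 2129, so the closed region contains I + B = 2129 + 12 = 2141 lattice points.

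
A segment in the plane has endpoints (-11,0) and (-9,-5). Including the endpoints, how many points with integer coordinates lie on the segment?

The number of lattice points on a segment between lattice points is gcd(|Δx|,|Δy|) + 1 = gcd(2,5) + 1 = 1 + 1 = 2.

2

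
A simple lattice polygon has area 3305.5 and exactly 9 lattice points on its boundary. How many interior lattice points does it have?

3302

From Pick's theorem, I = A − B/2 + 1 = 3305.5 − 9/2 + 1 = 3302.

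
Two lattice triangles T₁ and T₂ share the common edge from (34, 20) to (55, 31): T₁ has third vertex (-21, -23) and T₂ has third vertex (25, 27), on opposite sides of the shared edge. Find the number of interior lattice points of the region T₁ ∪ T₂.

270

The union is the simple quadrilateral with vertices (34, 20), (-21, -23), (55, 31), (25, 27) in order.
The shoelace formula gives twice the area as |[34·(-23) − (-21)·20] + [(-21)·31 − 55·(-23)] + [55·27 − 25·31] + [25·20 − 34·27]| = 544, so the area is 272.
The number of boundary lattice points is Σ gcd(|Δx|,|Δy|) = gcd(55,43) + gcd(76,54) + gcd(30,4) + gcd(9,7) = 1+2+2+1 = 6.
By Pick's theorem I = A − B/2 + 1 = 272 − 6/2 + 1 = 270.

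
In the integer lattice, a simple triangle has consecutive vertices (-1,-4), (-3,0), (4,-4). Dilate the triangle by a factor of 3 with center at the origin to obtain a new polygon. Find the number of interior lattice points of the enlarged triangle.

The shoelace formula gives twice the area as |[(-1)·0 − (-3)·(-4)] + [(-3)·(-4) − 4·0] + [4·(-4) − (-1)·(-4)]| = 20, so the area is 10.
Summing gcd(|Δx|,|Δy|) over the edges gives the boundary count: gcd(2,4) + gcd(7,4) + gcd(5,0) = 2+1+5 = 8.
Scaling by 3 multiplies the area by 3² = 9 (so the new area is 90) and multiplies the boundary lattice-point count by 3, giving 24.
By Pick's theorem, the interior count of the dilated polygon is 90 − 24/2 + 1 = 79.

79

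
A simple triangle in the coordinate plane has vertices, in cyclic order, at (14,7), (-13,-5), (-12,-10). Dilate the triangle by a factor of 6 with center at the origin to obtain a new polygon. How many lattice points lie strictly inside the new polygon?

Using the shoelace formula, 2A = |[14·(-5) − (-13)·7] + [(-13)·(-10) − (-12)·(-5)] + [(-12)·7 − 14·(-10)]| = 147, so the area is 147/2.
Summing gcd(|Δx|,|Δy|) over the edges gives the boundary count: gcd(27,12) + gcd(1,5) + gcd(26,17) = 3+1+1 = 5.
Scaling by 6 multiplies the area by 6² = 36 (so the new area is 2646) and multiplies the boundary lattice-point count by 6, giving 30.
By Pick's theorem, the interior count of the dilated polygon is 2646 − 30/2 + 1 = 2632.

2632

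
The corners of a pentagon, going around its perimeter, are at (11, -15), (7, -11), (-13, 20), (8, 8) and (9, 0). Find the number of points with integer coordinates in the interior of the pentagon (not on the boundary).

Using the shoelace formula, 2A = |[11·(-11) − 7·(-15)] + [7·20 − (-13)·(-11)] + [(-13)·8 − 8·20] + [8·0 − 9·8] + [9·(-15) − 11·0]| = 490, so the area is 245.
Along each edge there are gcd(|Δx|,|Δy|)+1 lattice points, so counting each shared vertex once the boundary has gcd(4,4) + gcd(20,31) + gcd(21,12) + gcd(1,8) + gcd(2,15) = 4+1+3+1+1 = 10.
Pick's theorem gives I = A − B/2 + 1 = 245 − 10/2 + 1 = 241.

241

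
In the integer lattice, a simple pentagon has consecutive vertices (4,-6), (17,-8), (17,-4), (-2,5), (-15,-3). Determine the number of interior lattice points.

By the shoelace formula, twice the signed area is |[4·(-8) − 17·(-6)] + [17·(-4) − 17·(-8)] + [17·5 − (-2)·(-4)] + [(-2)·(-3) − (-15)·5] + [(-15)·(-6) − 4·(-3)]| = 398, so the area is 199.
Summing gcd(|Δx|,|Δy|) over the edges gives the boundary count: gcd(13,2) + gcd(0,4) + gcd(19,9) + gcd(13,8) + gcd(19,3) = 1+4+1+1+1 = 8.
By Pick's theorem A = I + B/2 − 1, so I = 199 − 8/2 + 1 = 196.

196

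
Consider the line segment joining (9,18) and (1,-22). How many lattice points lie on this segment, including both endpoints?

9

The number of lattice points on a segment between lattice points is gcd(|Δx|,|Δy|) + 1 = gcd(8,40) + 1 = 8 + 1 = 9.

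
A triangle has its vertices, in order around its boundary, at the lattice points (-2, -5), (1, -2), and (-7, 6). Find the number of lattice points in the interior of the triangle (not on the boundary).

By the shoelace formula, twice the signed area is |((-2)·(-2) − 1·(-5)) + (1·6 − (-7)·(-2)) + ((-7)·(-5) − (-2)·6)| = 48, so the area is 24.
Summing gcd(|Δx|,|Δy|) over the edges gives the boundary count: gcd(3,3) + gcd(8,8) + gcd(5,11) = 3+8+1 = 12.
By Pick's theorem A = I + B/2 − 1, so I = 24 − 12/2 + 1 = 19.

19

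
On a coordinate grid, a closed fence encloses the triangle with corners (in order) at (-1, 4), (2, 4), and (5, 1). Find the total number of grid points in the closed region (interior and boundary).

By the shoelace formula, twice the signed area is |[(-1)·4 − 2·4] + [2·1 − 5·4] + [5·4 − (-1)·1]| = 9, so the area is 9/2.
Along each edge there are gcd(|Δx|,|Δy|)+1 lattice points, so counting each shared vertex once the boundary has gcd(3,0) + gcd(3,3) + gcd(6,3) = 3+3+3 = 9.
Pick's theorem gives I = A − B/2 + 1 = 9/2 − 9/2 + 1 = 1, so the closed region contains I + B = 1 + 9 = 10 lattice points.

10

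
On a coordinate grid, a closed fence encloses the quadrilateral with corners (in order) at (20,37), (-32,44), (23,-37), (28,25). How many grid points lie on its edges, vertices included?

7

The number of boundary lattice points is Σ gcd(|Δx|,|Δy|) = gcd(52,7) + gcd(55,81) + gcd(5,62) + gcd(8,12) = 1+1+1+4 = 7.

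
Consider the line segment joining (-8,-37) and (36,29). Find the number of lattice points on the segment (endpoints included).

The number of lattice points on a segment between lattice points is gcd(|Δx|,|Δy|) + 1 = gcd(44,66) + 1 = 22 + 1 = 23.

23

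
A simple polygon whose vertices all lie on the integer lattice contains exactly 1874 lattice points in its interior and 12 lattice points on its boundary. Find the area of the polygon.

By Pick's theorem, A = I + B/2 − 1 = 1874 + 12/2 − 1 = 1879.

1879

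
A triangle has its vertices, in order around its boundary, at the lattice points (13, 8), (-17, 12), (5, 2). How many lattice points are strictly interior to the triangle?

104

By the shoelace formula, twice the signed area is |(13·12 − (-17)·8) + ((-17)·2 − 5·12) + (5·8 − 13·2)| = 212, so the area is 106.
The number of boundary lattice points is Σ gcd(|Δx|,|Δy|) = gcd(30,4) + gcd(22,10) + gcd(8,6) = 2+2+2 = 6.
Pick's theorem gives I = A − B/2 + 1 = 106 − 6/2 + 1 = 104.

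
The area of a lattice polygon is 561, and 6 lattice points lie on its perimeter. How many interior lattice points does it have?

From Pick's theorem, I = A − B/2 + 1 = 561 − 6/2 + 1 = 559.

559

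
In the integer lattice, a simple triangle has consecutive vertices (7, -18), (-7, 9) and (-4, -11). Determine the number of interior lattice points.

99

Using the shoelace formula, 2A = |[7·9 − (-7)·(-18)] + [(-7)·(-11) − (-4)·9] + [(-4)·(-18) − 7·(-11)]| = 199, so the area is 199/2.
Along each edge there are gcd(|Δx|,|Δy|)+1 lattice points, so counting each shared vertex once the boundary has gcd(14,27) + gcd(3,20) + gcd(11,7) = 1+1+1 = 3.
By Pick's theorem A = I + B/2 − 1, so I = 199/2 − 3/2 + 1 = 99.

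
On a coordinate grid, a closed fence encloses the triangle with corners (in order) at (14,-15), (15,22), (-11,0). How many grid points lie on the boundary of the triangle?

Along each edge there are gcd(|Δx|,|Δy|)+1 lattice points, so counting each shared vertex once the boundary has gcd(1,37) + gcd(26,22) + gcd(25,15) = 1+2+5 = 8.

8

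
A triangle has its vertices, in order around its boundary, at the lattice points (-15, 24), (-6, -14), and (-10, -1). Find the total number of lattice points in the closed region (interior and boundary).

Using the shoelace formula, 2A = |[(-15)·(-14) − (-6)·24] + [(-6)·(-1) − (-10)·(-14)] + [(-10)·24 − (-15)·(-1)]| = 35, so the area is 17.5.
The number of boundary lattice points is Σ gcd(|Δx|,|Δy|) = gcd(9,38) + gcd(4,13) + gcd(5,25) = 1+1+5 = 7.
Pick's theorem gives I = A − B/2 + 1 = 17.5 − 7/2 + 1 = 15, so the closed region contains I + B = 15 + 7 = 22 lattice points.

22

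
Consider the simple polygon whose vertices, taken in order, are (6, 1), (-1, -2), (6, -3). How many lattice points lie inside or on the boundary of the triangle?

18

By the shoelace formula, twice the signed area is |[6·(-2) − (-1)·1] + [(-1)·(-3) − 6·(-2)] + [6·1 − 6·(-3)]| = 28, so the area is 14.
The number of boundary lattice points is Σ gcd(|Δx|,|Δy|) = gcd(7,3) + gcd(7,1) + gcd(0,4) = 1+1+4 = 6.
Pick's theorem gives I = A − B/2 + 1 = 14 − 6/2 + 1 = 12, so the closed region contains I + B = 12 + 6 = 18 lattice points.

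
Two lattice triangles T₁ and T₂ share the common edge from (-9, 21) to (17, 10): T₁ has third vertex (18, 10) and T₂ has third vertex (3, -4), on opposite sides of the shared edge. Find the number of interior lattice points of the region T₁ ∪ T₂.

257

The union is the simple quadrilateral with vertices (-9, 21), (18, 10), (17, 10), (3, -4) in order.
Using the shoelace formula, 2A = |[(-9)·10 − 18·21] + [18·10 − 17·10] + [17·(-4) − 3·10] + [3·21 − (-9)·(-4)]| = 529, so the area is 264.5.
The number of boundary lattice points is Σ gcd(|Δx|,|Δy|) = gcd(27,11) + gcd(1,0) + gcd(14,14) + gcd(12,25) = 1+1+14+1 = 17.
By Pick's theorem I = A − B/2 + 1 = 264.5 − 17/2 + 1 = 257.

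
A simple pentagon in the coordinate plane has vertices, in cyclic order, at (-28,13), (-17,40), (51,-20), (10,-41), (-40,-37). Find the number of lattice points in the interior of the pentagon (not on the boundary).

4024

By the shoelace formula, twice the signed area is |((-28)·40 − (-17)·13) + ((-17)·(-20) − 51·40) + (51·(-41) − 10·(-20)) + (10·(-37) − (-40)·(-41)) + ((-40)·13 − (-28)·(-37))| = 8056, so the area is 4028.
The number of boundary lattice points is Σ gcd(|Δx|,|Δy|) = gcd(11,27) + gcd(68,60) + gcd(41,21) + gcd(50,4) + gcd(12,50) = 1+4+1+2+2 = 10.
By Pick's theorem A = I + B/2 − 1, so I = 4028 − 10/2 + 1 = 4024.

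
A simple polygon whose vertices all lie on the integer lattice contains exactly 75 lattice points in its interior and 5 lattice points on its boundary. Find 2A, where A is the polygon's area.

By Pick's theorem, A = I + B/2 − 1 = 75 + 5/2 − 1 = 153/2.
Hence 2A = 153.

153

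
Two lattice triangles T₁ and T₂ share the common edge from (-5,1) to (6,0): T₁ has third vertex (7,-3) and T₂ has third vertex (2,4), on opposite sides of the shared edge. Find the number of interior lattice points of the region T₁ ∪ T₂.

32

The union is the simple quadrilateral with vertices (-5,1), (7,-3), (6,0), (2,4) in order.
By the shoelace formula, twice the signed area is |((-5)·(-3) − 7·1) + (7·0 − 6·(-3)) + (6·4 − 2·0) + (2·1 − (-5)·4)| = 72, so the area is 36.
Summing gcd(|Δx|,|Δy|) over the edges gives the boundary count: gcd(12,4) + gcd(1,3) + gcd(4,4) + gcd(7,3) = 4+1+4+1 = 10.
By Pick's theorem I = A − B/2 + 1 = 36 − 10/2 + 1 = 32.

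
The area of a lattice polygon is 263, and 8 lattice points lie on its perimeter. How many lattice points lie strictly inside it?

From Pick's theorem, I = A − B/2 + 1 = 263 − 8/2 + 1 = 260.

260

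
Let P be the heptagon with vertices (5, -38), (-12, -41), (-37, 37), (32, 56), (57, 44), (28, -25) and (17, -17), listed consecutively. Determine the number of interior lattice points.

Using the shoelace formula, 2A = |[5·(-41) − (-12)·(-38)] + [(-12)·37 − (-37)·(-41)] + [(-37)·56 − 32·37] + [32·44 − 57·56] + [57·(-25) − 28·44] + [28·(-17) − 17·(-25)] + [17·(-38) − 5·(-17)]| = 10931, so the area is 10931/2.
Along each edge there are gcd(|Δx|,|Δy|)+1 lattice points, so counting each shared vertex once the boundary has gcd(17,3) + gcd(25,78) + gcd(69,19) + gcd(25,12) + gcd(29,69) + gcd(11,8) + gcd(12,21) = 1+1+1+1+1+1+3 = 9.
Pick's theorem gives I = A − B/2 + 1 = 10931/2 − 9/2 + 1 = 5462.

5462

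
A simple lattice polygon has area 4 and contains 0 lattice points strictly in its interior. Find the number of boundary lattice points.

10

Pick's theorem gives A = I + B/2 − 1, so B = 2(A − I + 1) = 2(4 − 0 + 1) = 10.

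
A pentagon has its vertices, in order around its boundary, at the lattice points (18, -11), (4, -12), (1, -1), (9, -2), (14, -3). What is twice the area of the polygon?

The shoelace formula gives twice the area as |[18·(-12) − 4·(-11)] + [4·(-1) − 1·(-12)] + [1·(-2) − 9·(-1)] + [9·(-3) − 14·(-2)] + [14·(-11) − 18·(-3)]| = 256, so the area is 128.

256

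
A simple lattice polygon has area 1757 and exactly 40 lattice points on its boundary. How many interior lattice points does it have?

1738

From Pick's theorem, I = A − B/2 + 1 = 1757 − 40/2 + 1 = 1738.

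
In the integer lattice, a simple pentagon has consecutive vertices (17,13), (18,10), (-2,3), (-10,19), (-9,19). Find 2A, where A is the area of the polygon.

457

The shoelace formula gives twice the area as |(17·10 − 18·13) + (18·3 − (-2)·10) + ((-2)·19 − (-10)·3) + ((-10)·19 − (-9)·19) + ((-9)·13 − 17·19)| = 457, so the area is 457/2.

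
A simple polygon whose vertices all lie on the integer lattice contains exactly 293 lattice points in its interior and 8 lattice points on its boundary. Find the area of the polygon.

296

By Pick's theorem, A = I + B/2 − 1 = 293 + 8/2 − 1 = 296.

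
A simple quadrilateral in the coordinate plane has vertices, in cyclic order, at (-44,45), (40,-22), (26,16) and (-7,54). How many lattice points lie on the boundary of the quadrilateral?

Along each edge there are gcd(|Δx|,|Δy|)+1 lattice points, so counting each shared vertex once the boundary has gcd(84,67) + gcd(14,38) + gcd(33,38) + gcd(37,9) = 1+2+1+1 = 5.

5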